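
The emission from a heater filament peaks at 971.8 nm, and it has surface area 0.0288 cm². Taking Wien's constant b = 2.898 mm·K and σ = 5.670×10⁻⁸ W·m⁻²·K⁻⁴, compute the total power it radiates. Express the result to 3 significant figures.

P ≈ 12.9 W

Wien's law: T = b/λ_max = 2.898×10⁻³/9.718×10⁻⁷ = 2982.10 K.
Area A = 0.0288 cm² = 2.88×10⁻⁶ m².
Then P = σAT⁴ = 5.670×10⁻⁸×2.88×10⁻⁶×(2982.10)⁴ = 12.9 W.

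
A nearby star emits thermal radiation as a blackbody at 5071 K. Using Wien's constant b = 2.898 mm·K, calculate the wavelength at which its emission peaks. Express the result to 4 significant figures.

λ_max ≈ 571.5 nm

Wien's displacement law: λ_max = b/T = (2.898×10⁻³ m·K)/(5071 K) = 5.7148×10⁻⁷ m.
That is 571.5 nm, in the visible range.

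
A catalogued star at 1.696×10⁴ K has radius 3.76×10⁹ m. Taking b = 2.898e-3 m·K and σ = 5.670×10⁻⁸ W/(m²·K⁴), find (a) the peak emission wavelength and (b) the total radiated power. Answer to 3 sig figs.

(a) λ_max = b/T = 2.898×10⁻³/1.696×10⁴ = 1.709×10⁻⁷ m = 171 nm.
Surface area A = 4πR² = 4π(3.76×10⁹ m)² = 1.77658×10²⁰ m².
(b) P = σAT⁴ = 5.670×10⁻⁸×1.77658×10²⁰×(1.696×10⁴)⁴ = 8.33×10²⁹ W.

λ_max ≈ 171 nm; P ≈ 8.33×10²⁹ W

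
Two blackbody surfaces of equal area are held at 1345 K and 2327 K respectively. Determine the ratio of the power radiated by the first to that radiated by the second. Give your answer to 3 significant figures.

P₁/P₂ ≈ 0.112

With equal areas, P₁/P₂ = (T₁/T₂)⁴ = (1345/2327)⁴ = 0.112.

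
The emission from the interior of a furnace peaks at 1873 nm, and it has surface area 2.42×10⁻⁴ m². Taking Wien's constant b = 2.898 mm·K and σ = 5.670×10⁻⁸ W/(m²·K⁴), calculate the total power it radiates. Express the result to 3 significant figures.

P ≈ 78.6 W

Wien's law: T = b/λ_max = 2.898×10⁻³/1.873×10⁻⁶ = 1547.25 K.
Area A = 2.42×10⁻⁴ m².
Then P = σAT⁴ = 5.670×10⁻⁸×2.42×10⁻⁴×(1547.25)⁴ = 78.6 W.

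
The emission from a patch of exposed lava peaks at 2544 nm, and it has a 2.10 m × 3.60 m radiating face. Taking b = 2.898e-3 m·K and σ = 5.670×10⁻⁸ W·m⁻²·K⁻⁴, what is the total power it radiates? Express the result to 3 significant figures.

P ≈ 7.22×10⁵ W

Wien's law: T = b/λ_max = 2.898×10⁻³/2.544×10⁻⁶ = 1139.15 K.
Area A = 2.10 × 3.60 = 7.56 m².
Then P = σAT⁴ = 5.670×10⁻⁸×7.56×(1139.15)⁴ = 7.22×10⁵ W.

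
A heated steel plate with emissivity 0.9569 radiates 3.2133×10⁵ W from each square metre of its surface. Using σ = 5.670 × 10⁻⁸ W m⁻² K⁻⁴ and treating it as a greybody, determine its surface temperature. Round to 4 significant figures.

I = εσT⁴, so T = (I/εσ)^(1/4) = (3.2133×10⁵/(0.9569×5.670×10⁻⁸))^(1/4) = 1560 K.

T ≈ 1560 K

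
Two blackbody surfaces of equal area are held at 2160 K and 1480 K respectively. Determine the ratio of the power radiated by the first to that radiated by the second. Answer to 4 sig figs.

P₁/P₂ ≈ 4.537

With equal areas, P₁/P₂ = (T₁/T₂)⁴ = (2160/1480)⁴ = 4.537.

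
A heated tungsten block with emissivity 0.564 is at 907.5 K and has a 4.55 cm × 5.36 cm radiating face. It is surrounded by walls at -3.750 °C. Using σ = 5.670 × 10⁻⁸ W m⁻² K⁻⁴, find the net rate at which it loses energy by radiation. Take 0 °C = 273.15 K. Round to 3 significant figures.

Surroundings: T = -3.750 °C + 273.15 = 269.400 K.
Area A = 0.0455 × 0.0536 = 2.4388×10⁻³ m².
Net radiated power P_net = εσA(T⁴ − T₀⁴) = 0.564×5.670×10⁻⁸×2.4388×10⁻³×(907.5⁴ − 269.400⁴).
T⁴ − T₀⁴ = 6.78245×10¹¹ − 5.26733×10⁹ = 6.72978×10¹¹ K⁴, so P_net = 52.5 W.

Net loss ≈ 52.5 W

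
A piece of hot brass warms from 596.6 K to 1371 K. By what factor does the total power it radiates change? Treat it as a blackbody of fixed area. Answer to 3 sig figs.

P₂/P₁ ≈ 27.9

P ∝ T⁴, so P₂/P₁ = (T₂/T₁)⁴ = (1371/596.6)⁴ = (2.29802)⁴ = 27.9.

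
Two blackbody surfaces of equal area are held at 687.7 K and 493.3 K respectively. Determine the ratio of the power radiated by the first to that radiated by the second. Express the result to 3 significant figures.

P₁/P₂ ≈ 3.78

With equal areas, P₁/P₂ = (T₁/T₂)⁴ = (687.7/493.3)⁴ = 3.78.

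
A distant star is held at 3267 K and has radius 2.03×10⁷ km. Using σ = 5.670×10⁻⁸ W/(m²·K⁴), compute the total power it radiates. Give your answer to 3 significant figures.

Surface area A = 4πR² = 4π(2.03×10¹⁰ m)² = 5.17848×10²¹ m².
P = σAT⁴ = 5.670×10⁻⁸ × 5.17848×10²¹ × (3267)⁴ = 3.34×10²⁸ W.

P ≈ 3.34×10²⁸ W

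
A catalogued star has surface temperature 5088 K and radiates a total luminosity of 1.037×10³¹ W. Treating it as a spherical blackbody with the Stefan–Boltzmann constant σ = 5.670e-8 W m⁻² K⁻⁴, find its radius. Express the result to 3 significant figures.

L = 4πR²σT⁴ ⇒ R = √(L/(4πσT⁴)).
σT⁴ = 3.79989×10⁷ W/m², so R = √(1.037×10³¹/(4π×3.79989×10⁷)) = 1.47×10¹¹ m.

R ≈ 1.47×10¹¹ m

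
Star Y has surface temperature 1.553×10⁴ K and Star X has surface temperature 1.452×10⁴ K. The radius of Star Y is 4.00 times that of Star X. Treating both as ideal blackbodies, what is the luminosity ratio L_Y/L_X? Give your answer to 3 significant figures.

L_Y/L_X ≈ 20.9

L ∝ R²T⁴, so L_Y/L_X = (R_Y/R_X)²(T_Y/T_X)⁴ = (4.00)² × (1.553×10⁴/1.452×10⁴)⁴ = 16 × 1.30864 = 20.9.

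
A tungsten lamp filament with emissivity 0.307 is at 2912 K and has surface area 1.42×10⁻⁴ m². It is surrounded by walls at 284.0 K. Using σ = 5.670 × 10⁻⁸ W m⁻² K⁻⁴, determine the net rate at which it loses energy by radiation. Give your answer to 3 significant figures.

Net loss ≈ 178 W

Area A = 1.42×10⁻⁴ m².
Net radiated power P_net = εσA(T⁴ − T₀⁴) = 0.307×5.670×10⁻⁸×1.42×10⁻⁴×(2912⁴ − 284.0⁴).
T⁴ − T₀⁴ = 7.19061×10¹³ − 6.50539×10⁹ = 7.18996×10¹³ K⁴, so P_net = 178 W.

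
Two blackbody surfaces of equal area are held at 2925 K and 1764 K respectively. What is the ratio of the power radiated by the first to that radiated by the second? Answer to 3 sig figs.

P₁/P₂ ≈ 7.56

With equal areas, P₁/P₂ = (T₁/T₂)⁴ = (2925/1764)⁴ = 7.56.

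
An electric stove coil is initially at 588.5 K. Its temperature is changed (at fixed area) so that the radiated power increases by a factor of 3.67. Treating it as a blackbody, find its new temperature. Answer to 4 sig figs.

T₂ ≈ 814.5 K

P ∝ T⁴, so T₂/T₁ = (P₂/P₁)^(1/4) = (3.67)^(1/4) = 1.38410.
T₂ = 588.5 × 1.38410 = 814.5 K.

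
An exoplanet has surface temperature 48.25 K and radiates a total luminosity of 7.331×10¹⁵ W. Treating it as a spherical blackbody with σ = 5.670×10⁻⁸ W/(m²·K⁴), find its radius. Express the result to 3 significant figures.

L = 4πR²σT⁴ ⇒ R = √(L/(4πσT⁴)).
σT⁴ = 0.307307 W/m², so R = √(7.331×10¹⁵/(4π×0.307307)) = 4.36×10⁷ m.

R ≈ 4.36×10⁷ m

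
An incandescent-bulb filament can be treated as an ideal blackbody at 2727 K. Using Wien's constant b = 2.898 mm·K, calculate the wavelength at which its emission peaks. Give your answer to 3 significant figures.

λ_max ≈ 1.06 μm

Wien's displacement law: λ_max = b/T = (2.898×10⁻³ m·K)/(2727 K) = 1.063×10⁻⁶ m.
That is 1.06 μm, in the infrared range.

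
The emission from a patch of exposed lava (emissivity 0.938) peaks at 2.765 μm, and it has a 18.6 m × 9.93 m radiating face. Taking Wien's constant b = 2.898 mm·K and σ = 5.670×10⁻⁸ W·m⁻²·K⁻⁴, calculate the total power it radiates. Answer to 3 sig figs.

P ≈ 1.19×10⁷ W

Wien's law: T = b/λ_max = 2.898×10⁻³/2.765×10⁻⁶ = 1048.10 K.
Area A = 18.6 × 9.93 = 184.698 m².
Then P = εσAT⁴ = 0.938×5.670×10⁻⁸×184.698×(1048.10)⁴ = 1.19×10⁷ W.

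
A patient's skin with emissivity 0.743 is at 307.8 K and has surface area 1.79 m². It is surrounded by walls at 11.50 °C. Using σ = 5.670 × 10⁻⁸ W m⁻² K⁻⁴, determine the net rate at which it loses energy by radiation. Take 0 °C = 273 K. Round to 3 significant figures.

Net loss ≈ 183 W

Surroundings: T = 11.50 °C + 273 = 284.50 K.
Area A = 1.79 m².
Net radiated power P_net = εσA(T⁴ − T₀⁴) = 0.743×5.670×10⁻⁸×1.79×(307.8⁴ − 284.50⁴).
T⁴ − T₀⁴ = 8.97583×10⁹ − 6.55132×10⁹ = 2.42451×10⁹ K⁴, so P_net = 183 W.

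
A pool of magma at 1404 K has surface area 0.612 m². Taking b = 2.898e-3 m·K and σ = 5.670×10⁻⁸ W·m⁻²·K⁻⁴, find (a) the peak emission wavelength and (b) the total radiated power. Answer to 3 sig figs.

λ_max ≈ 2.06 μm; P ≈ 1.35×10⁵ W

(a) λ_max = b/T = 2.898×10⁻³/1404 = 2.064×10⁻⁶ m = 2.06 μm.
Area A = 0.612 m².
(b) P = σAT⁴ = 5.670×10⁻⁸×0.612×(1404)⁴ = 1.35×10⁵ W.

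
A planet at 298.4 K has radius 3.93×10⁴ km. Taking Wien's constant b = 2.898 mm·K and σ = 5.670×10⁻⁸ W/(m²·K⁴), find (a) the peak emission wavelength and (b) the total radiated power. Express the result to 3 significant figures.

λ_max ≈ 9.71 μm; P ≈ 8.73×10¹⁸ W

(a) λ_max = b/T = 2.898×10⁻³/298.4 = 9.712×10⁻⁶ m = 9.71 μm.
Surface area A = 4πR² = 4π(3.93×10⁷ m)² = 1.94086×10¹⁶ m².
(b) P = σAT⁴ = 5.670×10⁻⁸×1.94086×10¹⁶×(298.4)⁴ = 8.73×10¹⁸ W.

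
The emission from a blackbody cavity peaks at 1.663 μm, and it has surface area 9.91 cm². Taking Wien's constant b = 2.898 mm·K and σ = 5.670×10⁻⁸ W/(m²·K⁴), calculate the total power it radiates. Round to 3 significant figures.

P ≈ 518 W

Wien's law: T = b/λ_max = 2.898×10⁻³/1.663×10⁻⁶ = 1742.63 K.
Area A = 9.91 cm² = 9.91×10⁻⁴ m².
Then P = σAT⁴ = 5.670×10⁻⁸×9.91×10⁻⁴×(1742.63)⁴ = 518 W.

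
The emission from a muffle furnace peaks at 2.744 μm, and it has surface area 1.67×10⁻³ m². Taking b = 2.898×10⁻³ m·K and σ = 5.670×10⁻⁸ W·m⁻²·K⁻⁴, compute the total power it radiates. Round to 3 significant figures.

Wien's law: T = b/λ_max = 2.898×10⁻³/2.744×10⁻⁶ = 1056.12 K.
Area A = 1.67×10⁻³ m².
Then P = σAT⁴ = 5.670×10⁻⁸×1.67×10⁻³×(1056.12)⁴ = 118 W.

P ≈ 118 W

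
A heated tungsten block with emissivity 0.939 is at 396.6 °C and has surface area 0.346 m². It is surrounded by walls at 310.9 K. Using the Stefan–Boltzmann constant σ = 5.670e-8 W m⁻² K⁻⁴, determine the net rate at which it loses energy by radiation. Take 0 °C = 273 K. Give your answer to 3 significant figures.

T = 396.6 °C + 273 = 669.6 K.
Area A = 0.346 m².
Net radiated power P_net = εσA(T⁴ − T₀⁴) = 0.939×5.670×10⁻⁸×0.346×(669.6⁴ − 310.9⁴).
T⁴ − T₀⁴ = 2.01030×10¹¹ − 9.34293×10⁹ = 1.91687×10¹¹ K⁴, so P_net = 3.53×10³ W.

Net loss ≈ 3.53×10³ W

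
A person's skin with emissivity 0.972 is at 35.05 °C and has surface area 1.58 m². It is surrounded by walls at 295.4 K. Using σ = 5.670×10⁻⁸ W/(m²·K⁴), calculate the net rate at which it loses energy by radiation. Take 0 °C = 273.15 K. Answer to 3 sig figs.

T = 35.05 °C + 273.15 = 308.20 K.
Area A = 1.58 m².
Net radiated power P_net = εσA(T⁴ − T₀⁴) = 0.972×5.670×10⁻⁸×1.58×(308.20⁴ − 295.4⁴).
T⁴ − T₀⁴ = 9.02258×10⁹ − 7.61451×10⁹ = 1.40807×10⁹ K⁴, so P_net = 123 W.

Net loss ≈ 123 W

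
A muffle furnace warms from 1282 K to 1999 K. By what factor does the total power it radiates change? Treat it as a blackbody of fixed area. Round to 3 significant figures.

P₂/P₁ ≈ 5.91

P ∝ T⁴, so P₂/P₁ = (T₂/T₁)⁴ = (1999/1282)⁴ = (1.55928)⁴ = 5.91.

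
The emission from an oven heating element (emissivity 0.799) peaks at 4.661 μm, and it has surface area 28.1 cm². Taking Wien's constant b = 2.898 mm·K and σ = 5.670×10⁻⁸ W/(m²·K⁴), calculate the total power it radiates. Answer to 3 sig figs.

P ≈ 19.0 W

Wien's law: T = b/λ_max = 2.898×10⁻³/4.661×10⁻⁶ = 621.755 K.
Area A = 28.1 cm² = 2.81×10⁻³ m².
Then P = εσAT⁴ = 0.799×5.670×10⁻⁸×2.81×10⁻³×(621.755)⁴ = 19.0 W.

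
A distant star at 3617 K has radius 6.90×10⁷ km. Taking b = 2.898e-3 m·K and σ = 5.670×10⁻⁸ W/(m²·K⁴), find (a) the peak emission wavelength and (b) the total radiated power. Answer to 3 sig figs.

λ_max ≈ 0.801 μm; P ≈ 5.81×10²⁹ W

(a) λ_max = b/T = 2.898×10⁻³/3617 = 8.012×10⁻⁷ m = 0.801 μm.
Surface area A = 4πR² = 4π(6.90×10¹⁰ m)² = 5.98285×10²² m².
(b) P = σAT⁴ = 5.670×10⁻⁸×5.98285×10²²×(3617)⁴ = 5.81×10²⁹ W.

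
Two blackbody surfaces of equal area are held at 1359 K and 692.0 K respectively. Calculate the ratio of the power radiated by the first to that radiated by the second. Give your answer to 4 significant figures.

P₁/P₂ ≈ 14.87

With equal areas, P₁/P₂ = (T₁/T₂)⁴ = (1359/692.0)⁴ = 14.87.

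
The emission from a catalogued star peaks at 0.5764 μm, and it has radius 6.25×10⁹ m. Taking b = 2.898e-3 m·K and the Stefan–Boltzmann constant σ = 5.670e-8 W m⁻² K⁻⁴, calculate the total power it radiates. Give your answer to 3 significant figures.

Wien's law: T = b/λ_max = 2.898×10⁻³/5.764×10⁻⁷ = 5027.76 K.
Surface area A = 4πR² = 4π(6.25×10⁹ m)² = 4.90874×10²⁰ m².
Then P = σAT⁴ = 5.670×10⁻⁸×4.90874×10²⁰×(5027.76)⁴ = 1.78×10²⁸ W.

P ≈ 1.78×10²⁸ W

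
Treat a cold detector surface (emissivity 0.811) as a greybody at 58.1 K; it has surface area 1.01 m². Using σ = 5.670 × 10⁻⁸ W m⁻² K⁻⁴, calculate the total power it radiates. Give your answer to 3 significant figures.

Area A = 1.01 m².
P = εσAT⁴ = 0.811 × 5.670×10⁻⁸ × 1.01 × (58.1)⁴ = 0.529 W.

P ≈ 0.529 W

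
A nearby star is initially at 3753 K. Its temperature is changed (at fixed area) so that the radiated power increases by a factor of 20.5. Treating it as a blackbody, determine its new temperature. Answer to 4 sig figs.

T₂ ≈ 7986 K

P ∝ T⁴, so T₂/T₁ = (P₂/P₁)^(1/4) = (20.5)^(1/4) = 2.12784.
T₂ = 3753 × 2.12784 = 7986 K.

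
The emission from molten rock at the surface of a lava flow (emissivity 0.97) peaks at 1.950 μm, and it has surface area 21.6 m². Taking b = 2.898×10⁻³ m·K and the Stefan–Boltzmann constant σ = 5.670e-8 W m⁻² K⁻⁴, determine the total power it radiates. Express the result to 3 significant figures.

P ≈ 5.80×10⁶ W

Wien's law: T = b/λ_max = 2.898×10⁻³/1.950×10⁻⁶ = 1486.15 K.
Area A = 21.6 m².
Then P = εσAT⁴ = 0.97×5.670×10⁻⁸×21.6×(1486.15)⁴ = 5.80×10⁶ W.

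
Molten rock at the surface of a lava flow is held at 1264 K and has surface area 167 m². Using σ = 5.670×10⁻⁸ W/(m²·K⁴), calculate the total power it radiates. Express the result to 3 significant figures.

P ≈ 2.42×10⁷ W

Area A = 167 m².
P = σAT⁴ = 5.670×10⁻⁸ × 167 × (1264)⁴ = 2.42×10⁷ W.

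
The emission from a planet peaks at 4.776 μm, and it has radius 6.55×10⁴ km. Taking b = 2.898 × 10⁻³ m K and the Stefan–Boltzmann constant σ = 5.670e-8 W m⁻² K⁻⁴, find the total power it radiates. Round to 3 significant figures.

P ≈ 4.14×10²⁰ W

Wien's law: T = b/λ_max = 2.898×10⁻³/4.776×10⁻⁶ = 606.784 K.
Surface area A = 4πR² = 4π(6.55×10⁷ m)² = 5.39129×10¹⁶ m².
Then P = σAT⁴ = 5.670×10⁻⁸×5.39129×10¹⁶×(606.784)⁴ = 4.14×10²⁰ W.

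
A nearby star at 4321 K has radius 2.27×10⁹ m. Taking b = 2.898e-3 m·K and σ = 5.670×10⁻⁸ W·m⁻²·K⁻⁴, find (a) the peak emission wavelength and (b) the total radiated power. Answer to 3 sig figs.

(a) λ_max = b/T = 2.898×10⁻³/4321 = 6.707×10⁻⁷ m = 0.671 μm.
Surface area A = 4πR² = 4π(2.27×10⁹ m)² = 6.47533×10¹⁹ m².
(b) P = σAT⁴ = 5.670×10⁻⁸×6.47533×10¹⁹×(4321)⁴ = 1.28×10²⁷ W.

λ_max ≈ 0.671 μm; P ≈ 1.28×10²⁷ W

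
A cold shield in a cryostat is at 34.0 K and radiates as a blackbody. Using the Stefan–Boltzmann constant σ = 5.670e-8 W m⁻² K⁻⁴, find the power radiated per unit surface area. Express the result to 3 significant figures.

Stefan–Boltzmann: I = σT⁴ = 5.670×10⁻⁸ × (34.0)⁴ = 0.0758 W/m².

I ≈ 0.0758 W/m²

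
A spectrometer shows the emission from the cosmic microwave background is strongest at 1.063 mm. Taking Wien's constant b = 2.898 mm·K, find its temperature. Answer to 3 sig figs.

T ≈ 2.73 K

Wien's law gives T = b/λ_max = (2.898×10⁻³ m·K)/(1.063×10⁻³ m) = 2.73 K.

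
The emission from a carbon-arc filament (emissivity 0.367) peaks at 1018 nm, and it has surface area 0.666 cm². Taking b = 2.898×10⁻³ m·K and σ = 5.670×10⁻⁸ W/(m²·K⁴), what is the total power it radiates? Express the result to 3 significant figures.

Wien's law: T = b/λ_max = 2.898×10⁻³/1.018×10⁻⁶ = 2846.76 K.
Area A = 0.666 cm² = 6.66×10⁻⁵ m².
Then P = εσAT⁴ = 0.367×5.670×10⁻⁸×6.66×10⁻⁵×(2846.76)⁴ = 91.0 W.

P ≈ 91.0 W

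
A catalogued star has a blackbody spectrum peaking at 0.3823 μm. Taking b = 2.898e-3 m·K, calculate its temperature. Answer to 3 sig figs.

Wien's law gives T = b/λ_max = (2.898×10⁻³ m·K)/(3.823×10⁻⁷ m) = 7.58×10³ K.

T ≈ 7.58×10³ K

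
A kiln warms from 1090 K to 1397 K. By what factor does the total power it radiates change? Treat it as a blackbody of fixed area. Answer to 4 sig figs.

P₂/P₁ ≈ 2.698

P ∝ T⁴, so P₂/P₁ = (T₂/T₁)⁴ = (1397/1090)⁴ = (1.28165)⁴ = 2.698.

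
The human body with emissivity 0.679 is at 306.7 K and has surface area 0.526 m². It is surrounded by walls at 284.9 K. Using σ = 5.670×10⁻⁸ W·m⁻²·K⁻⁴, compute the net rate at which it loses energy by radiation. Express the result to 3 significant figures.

Net loss ≈ 45.8 W

Area A = 0.526 m².
Net radiated power P_net = εσA(T⁴ − T₀⁴) = 0.679×5.670×10⁻⁸×0.526×(306.7⁴ − 284.9⁴).
T⁴ − T₀⁴ = 8.84820×10⁹ − 6.58825×10⁹ = 2.25995×10⁹ K⁴, so P_net = 45.8 W.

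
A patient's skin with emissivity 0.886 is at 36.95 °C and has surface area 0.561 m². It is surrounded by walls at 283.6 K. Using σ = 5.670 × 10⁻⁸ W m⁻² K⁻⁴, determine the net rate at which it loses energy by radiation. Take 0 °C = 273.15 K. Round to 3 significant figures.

T = 36.95 °C + 273.15 = 310.10 K.
Area A = 0.561 m².
Net radiated power P_net = εσA(T⁴ − T₀⁴) = 0.886×5.670×10⁻⁸×0.561×(310.10⁴ − 283.6⁴).
T⁴ − T₀⁴ = 9.24713×10⁹ − 6.46882×10⁹ = 2.77831×10⁹ K⁴, so P_net = 78.3 W.

Net loss ≈ 78.3 W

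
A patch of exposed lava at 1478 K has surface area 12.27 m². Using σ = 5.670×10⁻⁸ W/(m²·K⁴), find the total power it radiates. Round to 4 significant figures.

P ≈ 3.320×10⁶ W

Area A = 12.27 m².
P = σAT⁴ = 5.670×10⁻⁸ × 12.27 × (1478)⁴ = 3.320×10⁶ W.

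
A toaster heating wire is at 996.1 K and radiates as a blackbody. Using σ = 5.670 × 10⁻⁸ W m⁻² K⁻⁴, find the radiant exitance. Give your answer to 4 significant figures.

I ≈ 5.582×10⁴ W/m²

Stefan–Boltzmann: I = σT⁴ = 5.670×10⁻⁸ × (996.1)⁴ = 5.582×10⁴ W/m².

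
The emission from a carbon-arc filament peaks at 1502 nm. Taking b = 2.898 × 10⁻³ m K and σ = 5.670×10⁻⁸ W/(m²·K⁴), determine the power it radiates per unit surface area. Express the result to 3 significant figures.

Wien's law: T = b/λ_max = 2.898×10⁻³/1.502×10⁻⁶ = 1929.43 K.
Then I = σT⁴ = 5.670×10⁻⁸×(1929.43)⁴ = 7.86×10⁵ W/m².

I ≈ 7.86×10⁵ W/m²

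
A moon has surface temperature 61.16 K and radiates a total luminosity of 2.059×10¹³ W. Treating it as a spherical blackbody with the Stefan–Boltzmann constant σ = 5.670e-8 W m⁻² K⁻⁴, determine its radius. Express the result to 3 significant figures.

L = 4πR²σT⁴ ⇒ R = √(L/(4πσT⁴)).
σT⁴ = 0.793328 W/m², so R = √(2.059×10¹³/(4π×0.793328)) = 1.44×10⁶ m.

R ≈ 1.44×10⁶ m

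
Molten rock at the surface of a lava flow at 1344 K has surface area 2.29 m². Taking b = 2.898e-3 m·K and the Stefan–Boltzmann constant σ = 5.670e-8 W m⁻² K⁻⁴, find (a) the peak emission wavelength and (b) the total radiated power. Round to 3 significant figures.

λ_max ≈ 2.16 μm; P ≈ 4.24×10⁵ W

(a) λ_max = b/T = 2.898×10⁻³/1344 = 2.156×10⁻⁶ m = 2.16 μm.
Area A = 2.29 m².
(b) P = σAT⁴ = 5.670×10⁻⁸×2.29×(1344)⁴ = 4.24×10⁵ W.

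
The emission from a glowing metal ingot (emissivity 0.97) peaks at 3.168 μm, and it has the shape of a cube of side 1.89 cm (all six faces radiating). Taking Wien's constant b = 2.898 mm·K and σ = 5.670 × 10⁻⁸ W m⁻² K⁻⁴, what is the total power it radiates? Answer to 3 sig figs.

Wien's law: T = b/λ_max = 2.898×10⁻³/3.168×10⁻⁶ = 914.773 K.
Area A = 6s² = 6×(0.0189 m)² = 2.14326×10⁻³ m².
Then P = εσAT⁴ = 0.97×5.670×10⁻⁸×2.14326×10⁻³×(914.773)⁴ = 82.5 W.

P ≈ 82.5 W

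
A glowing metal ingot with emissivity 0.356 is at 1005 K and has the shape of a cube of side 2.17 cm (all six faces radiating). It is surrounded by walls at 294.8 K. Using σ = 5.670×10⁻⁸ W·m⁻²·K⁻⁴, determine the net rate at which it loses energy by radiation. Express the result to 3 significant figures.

Net loss ≈ 57.7 W

Area A = 6s² = 6×(0.0217 m)² = 2.82534×10⁻³ m².
Net radiated power P_net = εσA(T⁴ − T₀⁴) = 0.356×5.670×10⁻⁸×2.82534×10⁻³×(1005⁴ − 294.8⁴).
T⁴ − T₀⁴ = 1.02015×10¹² − 7.55283×10⁹ = 1.01260×10¹² K⁴, so P_net = 57.7 W.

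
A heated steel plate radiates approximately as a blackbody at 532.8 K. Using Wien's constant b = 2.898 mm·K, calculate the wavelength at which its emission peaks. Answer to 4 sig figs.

Wien's displacement law: λ_max = b/T = (2.898×10⁻³ m·K)/(532.8 K) = 5.4392×10⁻⁶ m.
That is 5.439 μm, in the infrared range.

λ_max ≈ 5.439 μm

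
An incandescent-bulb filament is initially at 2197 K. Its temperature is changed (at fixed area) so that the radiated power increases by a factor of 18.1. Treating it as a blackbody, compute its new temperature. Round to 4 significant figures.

P ∝ T⁴, so T₂/T₁ = (P₂/P₁)^(1/4) = (18.1)^(1/4) = 2.06262.
T₂ = 2197 × 2.06262 = 4532 K.

T₂ ≈ 4532 K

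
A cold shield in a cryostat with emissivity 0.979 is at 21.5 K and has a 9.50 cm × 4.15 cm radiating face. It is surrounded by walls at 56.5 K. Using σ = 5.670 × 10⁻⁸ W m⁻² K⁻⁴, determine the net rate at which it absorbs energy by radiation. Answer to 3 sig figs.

Area A = 0.0950 × 0.0415 = 3.9425×10⁻³ m².
Net radiated power P_net = εσA(T⁴ − T₀⁴) = 0.979×5.670×10⁻⁸×3.9425×10⁻³×(21.5⁴ − 56.5⁴).
T⁴ − T₀⁴ = 2.13675×10⁵ − 1.01905×10⁷ = -9.97682×10⁶ K⁴, so P_net = -2.18×10⁻³ W — negative, meaning a net gain of 2.18×10⁻³ W.

Net gain ≈ 2.18×10⁻³ W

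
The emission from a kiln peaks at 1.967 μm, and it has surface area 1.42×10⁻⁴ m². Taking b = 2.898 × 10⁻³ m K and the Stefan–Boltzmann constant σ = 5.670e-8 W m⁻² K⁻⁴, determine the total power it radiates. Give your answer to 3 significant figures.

P ≈ 37.9 W

Wien's law: T = b/λ_max = 2.898×10⁻³/1.967×10⁻⁶ = 1473.31 K.
Area A = 1.42×10⁻⁴ m².
Then P = σAT⁴ = 5.670×10⁻⁸×1.42×10⁻⁴×(1473.31)⁴ = 37.9 W.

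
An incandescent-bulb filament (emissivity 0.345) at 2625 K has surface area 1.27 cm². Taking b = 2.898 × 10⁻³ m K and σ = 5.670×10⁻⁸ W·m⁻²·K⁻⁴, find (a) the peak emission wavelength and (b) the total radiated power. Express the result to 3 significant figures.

λ_max ≈ 1.10×10³ nm; P ≈ 118 W

(a) λ_max = b/T = 2.898×10⁻³/2625 = 1.104×10⁻⁶ m = 1.10×10³ nm.
Area A = 1.27 cm² = 1.27×10⁻⁴ m².
(b) P = εσAT⁴ = 0.345×5.670×10⁻⁸×1.27×10⁻⁴×(2625)⁴ = 118 W.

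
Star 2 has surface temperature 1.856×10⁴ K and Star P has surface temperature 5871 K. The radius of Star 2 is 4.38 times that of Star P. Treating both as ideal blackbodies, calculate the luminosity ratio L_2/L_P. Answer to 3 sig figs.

L_2/L_P ≈ 1.92×10³

L ∝ R²T⁴, so L_2/L_P = (R_2/R_P)²(T_2/T_P)⁴ = (4.38)² × (1.856×10⁴/5871)⁴ = 19.1844 × 99.8766 = 1.92×10³.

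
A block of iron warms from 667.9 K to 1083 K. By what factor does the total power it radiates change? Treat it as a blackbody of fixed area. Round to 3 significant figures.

P ∝ T⁴, so P₂/P₁ = (T₂/T₁)⁴ = (1083/667.9)⁴ = (1.62150)⁴ = 6.91.

P₂/P₁ ≈ 6.91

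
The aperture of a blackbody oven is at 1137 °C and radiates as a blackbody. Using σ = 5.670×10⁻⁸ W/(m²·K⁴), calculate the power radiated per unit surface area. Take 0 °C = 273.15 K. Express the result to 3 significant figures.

T = 1137 °C + 273.15 = 1410.15 K.
Stefan–Boltzmann: I = σT⁴ = 5.670×10⁻⁸ × (1410.15)⁴ = 2.24×10⁵ W/m².

I ≈ 2.24×10⁵ W/m²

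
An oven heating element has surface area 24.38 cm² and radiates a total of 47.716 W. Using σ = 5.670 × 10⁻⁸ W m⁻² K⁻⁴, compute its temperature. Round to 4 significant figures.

T ≈ 766.5 K

Area A = 24.38 cm² = 2.438×10⁻³ m².
P = σAT⁴ ⇒ T = (P/(σA))^(1/4) = (47.716/(5.670×10⁻⁸×2.438×10⁻³))^(1/4) = 766.5 K.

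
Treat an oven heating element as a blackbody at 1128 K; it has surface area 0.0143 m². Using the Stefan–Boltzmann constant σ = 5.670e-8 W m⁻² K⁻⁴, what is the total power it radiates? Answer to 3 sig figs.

P ≈ 1.31×10³ W

Area A = 0.0143 m².
P = σAT⁴ = 5.670×10⁻⁸ × 0.0143 × (1128)⁴ = 1.31×10³ W.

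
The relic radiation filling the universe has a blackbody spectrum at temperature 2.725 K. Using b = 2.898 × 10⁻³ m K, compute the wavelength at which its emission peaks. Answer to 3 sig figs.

Wien's displacement law: λ_max = b/T = (2.898×10⁻³ m·K)/(2.725 K) = 1.063×10⁻³ m.
That is 1.06×10⁻³ m, in the microwave range.

λ_max ≈ 1.06×10⁻³ m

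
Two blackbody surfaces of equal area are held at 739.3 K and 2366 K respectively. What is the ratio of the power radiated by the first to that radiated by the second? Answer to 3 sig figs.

P₁/P₂ ≈ 9.53×10⁻³

With equal areas, P₁/P₂ = (T₁/T₂)⁴ = (739.3/2366)⁴ = 9.53×10⁻³.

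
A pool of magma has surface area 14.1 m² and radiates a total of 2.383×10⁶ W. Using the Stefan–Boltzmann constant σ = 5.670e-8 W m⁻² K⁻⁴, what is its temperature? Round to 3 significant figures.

Area A = 14.1 m².
P = σAT⁴ ⇒ T = (P/(σA))^(1/4) = (2.383×10⁶/(5.670×10⁻⁸×14.1))^(1/4) = 1.31×10³ K.

T ≈ 1.31×10³ K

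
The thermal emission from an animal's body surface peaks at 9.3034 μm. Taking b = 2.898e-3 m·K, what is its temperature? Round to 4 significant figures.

T ≈ 311.5 K

Wien's law gives T = b/λ_max = (2.898×10⁻³ m·K)/(9.3034×10⁻⁶ m) = 311.5 K.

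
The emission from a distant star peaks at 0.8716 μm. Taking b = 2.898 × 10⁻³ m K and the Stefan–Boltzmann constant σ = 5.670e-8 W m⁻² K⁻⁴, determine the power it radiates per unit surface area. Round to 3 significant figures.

I ≈ 6.93×10⁶ W/m²

Wien's law: T = b/λ_max = 2.898×10⁻³/8.716×10⁻⁷ = 3324.92 K.
Then I = σT⁴ = 5.670×10⁻⁸×(3324.92)⁴ = 6.93×10⁶ W/m².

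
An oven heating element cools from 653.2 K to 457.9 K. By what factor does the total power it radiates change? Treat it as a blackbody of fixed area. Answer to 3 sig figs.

P₂/P₁ ≈ 0.241

P ∝ T⁴, so P₂/P₁ = (T₂/T₁)⁴ = (457.9/653.2)⁴ = (0.701010)⁴ = 0.241.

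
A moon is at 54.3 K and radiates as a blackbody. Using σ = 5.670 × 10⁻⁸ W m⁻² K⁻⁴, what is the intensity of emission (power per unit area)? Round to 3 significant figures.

Stefan–Boltzmann: I = σT⁴ = 5.670×10⁻⁸ × (54.3)⁴ = 0.493 W/m².

I ≈ 0.493 W/m²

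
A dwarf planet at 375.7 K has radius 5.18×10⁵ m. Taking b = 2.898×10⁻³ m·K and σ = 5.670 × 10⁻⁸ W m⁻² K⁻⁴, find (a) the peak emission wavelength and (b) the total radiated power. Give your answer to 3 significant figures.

(a) λ_max = b/T = 2.898×10⁻³/375.7 = 7.714×10⁻⁶ m = 7.71 μm.
Surface area A = 4πR² = 4π(5.18×10⁵ m)² = 3.37186×10¹² m².
(b) P = σAT⁴ = 5.670×10⁻⁸×3.37186×10¹²×(375.7)⁴ = 3.81×10¹⁵ W.

λ_max ≈ 7.71 μm; P ≈ 3.81×10¹⁵ W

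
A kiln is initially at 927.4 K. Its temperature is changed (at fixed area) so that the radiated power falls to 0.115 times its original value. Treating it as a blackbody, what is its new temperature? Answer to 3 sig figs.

T₂ ≈ 540 K

P ∝ T⁴, so T₂/T₁ = (P₂/P₁)^(1/4) = (0.115)^(1/4) = 0.582337.
T₂ = 927.4 × 0.582337 = 540 K.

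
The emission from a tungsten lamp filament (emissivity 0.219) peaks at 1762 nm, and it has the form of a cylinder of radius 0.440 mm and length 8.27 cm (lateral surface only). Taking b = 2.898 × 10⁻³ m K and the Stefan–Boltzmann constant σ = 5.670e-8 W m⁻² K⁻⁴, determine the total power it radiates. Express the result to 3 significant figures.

Wien's law: T = b/λ_max = 2.898×10⁻³/1.762×10⁻⁶ = 1644.72 K.
Lateral area A = 2πrL = 2π×4.40×10⁻⁴×0.0827 = 2.28633×10⁻⁴ m².
Then P = εσAT⁴ = 0.219×5.670×10⁻⁸×2.28633×10⁻⁴×(1644.72)⁴ = 20.8 W.

P ≈ 20.8 W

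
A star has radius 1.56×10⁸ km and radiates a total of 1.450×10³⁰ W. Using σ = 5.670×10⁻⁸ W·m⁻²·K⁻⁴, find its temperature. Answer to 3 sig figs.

Surface area A = 4πR² = 4π(1.56×10¹¹ m)² = 3.05815×10²³ m².
P = σAT⁴ ⇒ T = (P/(σA))^(1/4) = (1.450×10³⁰/(5.670×10⁻⁸×3.05815×10²³))^(1/4) = 3.02×10³ K.

T ≈ 3.02×10³ K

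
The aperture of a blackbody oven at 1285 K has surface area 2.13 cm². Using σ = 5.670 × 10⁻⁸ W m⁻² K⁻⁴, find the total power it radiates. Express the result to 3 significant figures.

Area A = 2.13 cm² = 2.13×10⁻⁴ m².
P = σAT⁴ = 5.670×10⁻⁸ × 2.13×10⁻⁴ × (1285)⁴ = 32.9 W.

P ≈ 32.9 W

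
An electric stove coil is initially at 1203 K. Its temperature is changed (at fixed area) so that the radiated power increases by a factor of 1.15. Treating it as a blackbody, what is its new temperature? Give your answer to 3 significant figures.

P ∝ T⁴, so T₂/T₁ = (P₂/P₁)^(1/4) = (1.15)^(1/4) = 1.03556.
T₂ = 1203 × 1.03556 = 1.25×10³ K.

T₂ ≈ 1.25×10³ K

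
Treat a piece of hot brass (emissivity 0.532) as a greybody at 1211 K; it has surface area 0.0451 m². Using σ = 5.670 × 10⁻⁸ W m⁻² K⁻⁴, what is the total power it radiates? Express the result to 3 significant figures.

Area A = 0.0451 m².
P = εσAT⁴ = 0.532 × 5.670×10⁻⁸ × 0.0451 × (1211)⁴ = 2.93×10³ W.

P ≈ 2.93×10³ W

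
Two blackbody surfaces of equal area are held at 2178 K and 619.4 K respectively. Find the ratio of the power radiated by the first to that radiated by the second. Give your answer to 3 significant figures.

P₁/P₂ ≈ 153

With equal areas, P₁/P₂ = (T₁/T₂)⁴ = (2178/619.4)⁴ = 153.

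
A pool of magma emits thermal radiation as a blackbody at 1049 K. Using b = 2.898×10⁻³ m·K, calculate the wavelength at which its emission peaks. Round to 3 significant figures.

λ_max ≈ 2.76×10³ nm

Wien's displacement law: λ_max = b/T = (2.898×10⁻³ m·K)/(1049 K) = 2.763×10⁻⁶ m.
That is 2.76×10³ nm, in the infrared range.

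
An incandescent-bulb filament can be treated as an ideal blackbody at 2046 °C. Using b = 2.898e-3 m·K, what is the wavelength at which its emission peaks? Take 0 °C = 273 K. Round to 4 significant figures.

λ_max ≈ 1250 nm

T = 2046 °C + 273 = 2319 K.
Wien's displacement law: λ_max = b/T = (2.898×10⁻³ m·K)/(2319 K) = 1.2497×10⁻⁶ m.
That is 1250 nm, in the infrared range.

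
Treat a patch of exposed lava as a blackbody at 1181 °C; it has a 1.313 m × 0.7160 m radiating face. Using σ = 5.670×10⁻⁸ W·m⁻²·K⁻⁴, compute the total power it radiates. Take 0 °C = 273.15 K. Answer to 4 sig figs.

T = 1181 °C + 273.15 = 1454.15 K.
Area A = 1.313 × 0.7160 = 0.940108 m².
P = σAT⁴ = 5.670×10⁻⁸ × 0.940108 × (1454.15)⁴ = 2.383×10⁵ W.

P ≈ 2.383×10⁵ W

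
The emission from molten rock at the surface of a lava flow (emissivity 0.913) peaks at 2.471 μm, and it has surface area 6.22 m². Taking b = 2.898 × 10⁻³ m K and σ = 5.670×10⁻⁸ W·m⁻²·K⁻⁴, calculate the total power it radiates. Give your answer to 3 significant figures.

P ≈ 6.09×10⁵ W

Wien's law: T = b/λ_max = 2.898×10⁻³/2.471×10⁻⁶ = 1172.80 K.
Area A = 6.22 m².
Then P = εσAT⁴ = 0.913×5.670×10⁻⁸×6.22×(1172.80)⁴ = 6.09×10⁵ W.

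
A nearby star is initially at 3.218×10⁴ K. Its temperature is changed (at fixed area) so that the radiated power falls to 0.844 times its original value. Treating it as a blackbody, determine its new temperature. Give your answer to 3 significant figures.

P ∝ T⁴, so T₂/T₁ = (P₂/P₁)^(1/4) = (0.844)^(1/4) = 0.958486.
T₂ = 3.218×10⁴ × 0.958486 = 3.08×10⁴ K.

T₂ ≈ 3.08×10⁴ K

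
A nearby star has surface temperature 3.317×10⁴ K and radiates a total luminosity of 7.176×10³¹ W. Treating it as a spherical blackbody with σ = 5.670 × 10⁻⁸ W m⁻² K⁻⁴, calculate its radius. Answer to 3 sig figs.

L = 4πR²σT⁴ ⇒ R = √(L/(4πσT⁴)).
σT⁴ = 6.86381×10¹⁰ W/m², so R = √(7.176×10³¹/(4π×6.86381×10¹⁰)) = 9.12×10⁹ m.

R ≈ 9.12×10⁹ m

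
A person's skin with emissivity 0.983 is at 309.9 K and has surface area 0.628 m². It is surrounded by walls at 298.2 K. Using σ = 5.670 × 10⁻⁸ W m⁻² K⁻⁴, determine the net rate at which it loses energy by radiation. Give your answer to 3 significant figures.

Net loss ≈ 46.1 W

Area A = 0.628 m².
Net radiated power P_net = εσA(T⁴ − T₀⁴) = 0.983×5.670×10⁻⁸×0.628×(309.9⁴ − 298.2⁴).
T⁴ − T₀⁴ = 9.22330×10⁹ − 7.90734×10⁹ = 1.31596×10⁹ K⁴, so P_net = 46.1 W.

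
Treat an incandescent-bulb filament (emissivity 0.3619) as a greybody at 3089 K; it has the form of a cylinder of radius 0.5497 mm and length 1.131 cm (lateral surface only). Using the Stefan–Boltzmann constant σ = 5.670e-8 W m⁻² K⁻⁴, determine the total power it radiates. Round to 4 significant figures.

P ≈ 72.98 W

Lateral area A = 2πrL = 2π×5.497×10⁻⁴×0.01131 = 3.90632×10⁻⁵ m².
P = εσAT⁴ = 0.3619 × 5.670×10⁻⁸ × 3.90632×10⁻⁵ × (3089)⁴ = 72.98 W.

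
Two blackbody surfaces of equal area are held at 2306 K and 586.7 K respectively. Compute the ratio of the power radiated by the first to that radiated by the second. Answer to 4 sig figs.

P₁/P₂ ≈ 238.7

With equal areas, P₁/P₂ = (T₁/T₂)⁴ = (2306/586.7)⁴ = 238.7.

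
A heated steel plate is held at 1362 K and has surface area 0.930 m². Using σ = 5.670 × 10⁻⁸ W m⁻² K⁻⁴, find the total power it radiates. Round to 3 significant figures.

Area A = 0.930 m².
P = σAT⁴ = 5.670×10⁻⁸ × 0.930 × (1362)⁴ = 1.81×10⁵ W.

P ≈ 1.81×10⁵ W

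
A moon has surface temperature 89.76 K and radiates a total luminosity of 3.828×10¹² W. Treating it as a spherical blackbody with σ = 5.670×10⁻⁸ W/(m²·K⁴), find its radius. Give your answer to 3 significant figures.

L = 4πR²σT⁴ ⇒ R = √(L/(4πσT⁴)).
σT⁴ = 3.68056 W/m², so R = √(3.828×10¹²/(4π×3.68056)) = 2.88×10⁵ m.

R ≈ 2.88×10⁵ m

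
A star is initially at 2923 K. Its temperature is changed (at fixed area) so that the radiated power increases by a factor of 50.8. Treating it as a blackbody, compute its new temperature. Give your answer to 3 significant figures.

P ∝ T⁴, so T₂/T₁ = (P₂/P₁)^(1/4) = (50.8)^(1/4) = 2.66972.
T₂ = 2923 × 2.66972 = 7.80×10³ K.

T₂ ≈ 7.80×10³ K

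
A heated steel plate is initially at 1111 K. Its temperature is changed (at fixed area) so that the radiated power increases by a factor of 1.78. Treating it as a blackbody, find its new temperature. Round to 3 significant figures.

P ∝ T⁴, so T₂/T₁ = (P₂/P₁)^(1/4) = (1.78)^(1/4) = 1.15506.
T₂ = 1111 × 1.15506 = 1.28×10³ K.

T₂ ≈ 1.28×10³ K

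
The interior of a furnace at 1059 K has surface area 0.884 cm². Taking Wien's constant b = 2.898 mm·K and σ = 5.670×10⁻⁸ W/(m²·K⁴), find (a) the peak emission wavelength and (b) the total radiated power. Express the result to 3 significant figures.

(a) λ_max = b/T = 2.898×10⁻³/1059 = 2.737×10⁻⁶ m = 2.74 μm.
Area A = 0.884 cm² = 8.84×10⁻⁵ m².
(b) P = σAT⁴ = 5.670×10⁻⁸×8.84×10⁻⁵×(1059)⁴ = 6.30 W.

λ_max ≈ 2.74 μm; P ≈ 6.30 W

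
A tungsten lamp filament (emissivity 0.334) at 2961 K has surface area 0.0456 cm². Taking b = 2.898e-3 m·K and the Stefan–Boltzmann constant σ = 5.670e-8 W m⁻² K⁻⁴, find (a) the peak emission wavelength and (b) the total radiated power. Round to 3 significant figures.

λ_max ≈ 0.979 μm; P ≈ 6.64 W

(a) λ_max = b/T = 2.898×10⁻³/2961 = 9.787×10⁻⁷ m = 0.979 μm.
Area A = 0.0456 cm² = 4.56×10⁻⁶ m².
(b) P = εσAT⁴ = 0.334×5.670×10⁻⁸×4.56×10⁻⁶×(2961)⁴ = 6.64 W.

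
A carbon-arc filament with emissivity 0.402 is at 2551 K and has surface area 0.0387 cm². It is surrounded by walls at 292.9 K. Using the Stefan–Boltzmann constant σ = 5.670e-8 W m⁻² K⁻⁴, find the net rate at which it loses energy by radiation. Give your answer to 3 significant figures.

Net loss ≈ 3.73 W

Area A = 0.0387 cm² = 3.87×10⁻⁶ m².
Net radiated power P_net = εσA(T⁴ − T₀⁴) = 0.402×5.670×10⁻⁸×3.87×10⁻⁶×(2551⁴ − 292.9⁴).
T⁴ − T₀⁴ = 4.23489×10¹³ − 7.35999×10⁹ = 4.23415×10¹³ K⁴, so P_net = 3.73 W.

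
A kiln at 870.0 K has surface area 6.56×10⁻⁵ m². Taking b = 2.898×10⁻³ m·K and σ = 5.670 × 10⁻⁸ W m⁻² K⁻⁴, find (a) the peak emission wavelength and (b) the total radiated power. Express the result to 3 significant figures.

(a) λ_max = b/T = 2.898×10⁻³/870.0 = 3.331×10⁻⁶ m = 3.33 μm.
Area A = 6.56×10⁻⁵ m².
(b) P = σAT⁴ = 5.670×10⁻⁸×6.56×10⁻⁵×(870.0)⁴ = 2.13 W.

λ_max ≈ 3.33 μm; P ≈ 2.13 W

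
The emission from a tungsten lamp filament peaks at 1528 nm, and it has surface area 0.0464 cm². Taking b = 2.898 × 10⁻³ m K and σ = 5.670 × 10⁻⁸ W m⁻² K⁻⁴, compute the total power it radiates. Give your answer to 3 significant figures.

P ≈ 3.40 W

Wien's law: T = b/λ_max = 2.898×10⁻³/1.528×10⁻⁶ = 1896.60 K.
Area A = 0.0464 cm² = 4.64×10⁻⁶ m².
Then P = σAT⁴ = 5.670×10⁻⁸×4.64×10⁻⁶×(1896.60)⁴ = 3.40 W.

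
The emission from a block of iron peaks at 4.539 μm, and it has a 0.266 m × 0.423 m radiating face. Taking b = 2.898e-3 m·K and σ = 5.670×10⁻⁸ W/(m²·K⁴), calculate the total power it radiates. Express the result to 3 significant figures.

Wien's law: T = b/λ_max = 2.898×10⁻³/4.539×10⁻⁶ = 638.467 K.
Area A = 0.266 × 0.423 = 0.112518 m².
Then P = σAT⁴ = 5.670×10⁻⁸×0.112518×(638.467)⁴ = 1.06×10³ W.

P ≈ 1.06×10³ W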